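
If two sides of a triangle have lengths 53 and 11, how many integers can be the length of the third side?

21

The third side lies in the open interval (42, 64).
Integers from 43 to 63 inclusive: 63 − 43 + 1 = 21.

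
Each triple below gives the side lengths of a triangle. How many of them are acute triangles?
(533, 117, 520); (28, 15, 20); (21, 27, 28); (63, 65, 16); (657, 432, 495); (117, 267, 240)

1

(533,117,520): 117²+520² = 284089 = 533² → right
(28,15,20): 15²+20² = 625 < 784 = 28² → obtuse
(21,27,28): 21²+27² = 1170 > 784 = 28² → acute
(63,65,16): 16²+63² = 4225 = 65² → right
(657,432,495): 432²+495² = 431649 = 657² → right
(117,267,240): 117²+240² = 71289 = 267² → right
1 of the 6 is acute.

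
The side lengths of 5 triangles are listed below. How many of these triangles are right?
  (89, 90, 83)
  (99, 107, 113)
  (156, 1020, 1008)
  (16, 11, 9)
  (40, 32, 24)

2

(89,90,83): 83²+89² = 14810 > 8100 = 90² → acute
(99,107,113): 99²+107² = 21250 > 12769 = 113² → acute
(156,1020,1008): 156²+1008² = 1040400 = 1020² → right
(16,11,9): 9²+11² = 202 < 256 = 16² → obtuse
(40,32,24): 24²+32² = 1600 = 40² → right
2 of the 5 are right.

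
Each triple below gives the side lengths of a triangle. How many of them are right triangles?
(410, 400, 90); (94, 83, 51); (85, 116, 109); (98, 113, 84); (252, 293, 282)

(410,400,90): 90²+400² = 168100 = 410² → right
(94,83,51): 51²+83² = 9490 > 8836 = 94² → acute
(85,116,109): 85²+109² = 19106 > 13456 = 116² → acute
(98,113,84): 84²+98² = 16660 > 12769 = 113² → acute
(252,293,282): 252²+282² = 143028 > 85849 = 293² → acute
1 of the 5 is right.

1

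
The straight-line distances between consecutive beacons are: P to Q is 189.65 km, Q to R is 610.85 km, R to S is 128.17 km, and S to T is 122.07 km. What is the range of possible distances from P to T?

170.96 ≤ PT ≤ 1050.74 km

The maximum is all hops collinear in one direction: 189.65 + 610.85 + 128.17 + 122.07 = 1050.74.
The longest hop is 610.85; the others sum to 439.89. Folding the others back against it leaves at least 610.85 − 439.89 = 170.96.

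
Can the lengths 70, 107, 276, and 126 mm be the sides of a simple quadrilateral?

A quadrilateral exists iff every side is shorter than the sum of the others — equivalently, the longest side is less than the sum of the rest.
Longest side 276 < 303 (sum of the remaining 3), so yes.

Yes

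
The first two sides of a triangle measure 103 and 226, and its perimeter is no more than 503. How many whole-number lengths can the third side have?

51

Triangle inequality: 123 < x < 329. Perimeter ≤ 503 gives x ≤ 503 − 103 − 226 = 174.
So 123 < x ≤ 174; integers 124 through 174: 51 values.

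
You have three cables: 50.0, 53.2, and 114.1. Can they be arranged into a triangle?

No

The longest side is 114.1, but the other two sum to only 103.2.
103.2 < 114.1, so the triangle inequality fails.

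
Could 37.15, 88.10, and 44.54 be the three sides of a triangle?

The longest side is 88.10, but the other two sum to only 81.69.
81.69 < 88.10, so the triangle inequality fails.

No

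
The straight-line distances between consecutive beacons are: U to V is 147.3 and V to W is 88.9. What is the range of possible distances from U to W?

By the triangle inequality, |147.3 − 88.9| ≤ UW ≤ 147.3 + 88.9.

58.4 ≤ UW ≤ 236.2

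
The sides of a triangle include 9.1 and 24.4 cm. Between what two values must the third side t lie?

15.3 < t < 33.5 (cm)

By the triangle inequality, t must be less than 9.1 + 24.4 = 33.5 and greater than |9.1 − 24.4| = 15.3.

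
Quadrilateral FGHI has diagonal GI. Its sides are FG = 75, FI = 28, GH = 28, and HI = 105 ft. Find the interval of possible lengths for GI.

From triangle FGI: |75 − 28| < GI < 75 + 28, i.e. 47 < GI < 103.
From triangle HGI: 77 < GI < 133.
Both must hold, so GI lies in the intersection.

77 < GI < 103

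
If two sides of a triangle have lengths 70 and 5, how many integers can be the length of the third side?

9

The third side lies in the open interval (65, 75).
Integers from 66 to 74 inclusive: 74 − 66 + 1 = 9.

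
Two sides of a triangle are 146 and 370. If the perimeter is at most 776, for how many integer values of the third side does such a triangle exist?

36

Triangle inequality: 224 < x < 516. Perimeter ≤ 776 gives x ≤ 776 − 146 − 370 = 260.
So 224 < x ≤ 260; integers 225 through 260: 36 values.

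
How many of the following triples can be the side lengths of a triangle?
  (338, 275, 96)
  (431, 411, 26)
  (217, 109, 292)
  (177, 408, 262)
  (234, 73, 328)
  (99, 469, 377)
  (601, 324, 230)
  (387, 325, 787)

(96,275,338): 96+275 > 338 → valid
(26,411,431): 26+411 > 431 → valid
(109,217,292): 109+217 > 292 → valid
(177,262,408): 177+262 > 408 → valid
(73,234,328): 73+234 ≤ 328 → not valid
(99,377,469): 99+377 > 469 → valid
(230,324,601): 230+324 ≤ 601 → not valid
(325,387,787): 325+387 ≤ 787 → not valid
5 of the 8 triples form a triangle.

5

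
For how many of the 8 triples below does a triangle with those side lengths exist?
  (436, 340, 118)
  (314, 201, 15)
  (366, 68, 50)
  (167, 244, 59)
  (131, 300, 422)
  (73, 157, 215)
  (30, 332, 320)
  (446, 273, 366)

5

(118,340,436): 118+340 > 436 → valid
(15,201,314): 15+201 ≤ 314 → not valid
(50,68,366): 50+68 ≤ 366 → not valid
(59,167,244): 59+167 ≤ 244 → not valid
(131,300,422): 131+300 > 422 → valid
(73,157,215): 73+157 > 215 → valid
(30,320,332): 30+320 > 332 → valid
(273,366,446): 273+366 > 446 → valid
5 of the 8 triples form a triangle.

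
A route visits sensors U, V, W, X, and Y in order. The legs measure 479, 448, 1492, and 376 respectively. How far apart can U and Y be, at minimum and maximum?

The maximum is all hops collinear in one direction: 479 + 448 + 1492 + 376 = 2795.
The longest hop is 1492; the others sum to 1303. Folding the others back against it leaves at least 1492 − 1303 = 189.

189 ≤ UY ≤ 2795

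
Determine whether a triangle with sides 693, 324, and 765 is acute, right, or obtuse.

right

Compare the square of the longest side to the sum of squares of the other two: 324² + 693² = 585225 = 765².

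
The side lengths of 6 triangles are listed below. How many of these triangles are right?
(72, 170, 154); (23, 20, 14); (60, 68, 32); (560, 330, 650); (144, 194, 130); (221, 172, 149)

(72,170,154): 72²+154² = 28900 = 170² → right
(23,20,14): 14²+20² = 596 > 529 = 23² → acute
(60,68,32): 32²+60² = 4624 = 68² → right
(560,330,650): 330²+560² = 422500 = 650² → right
(144,194,130): 130²+144² = 37636 = 194² → right
(221,172,149): 149²+172² = 51785 > 48841 = 221² → acute
4 of the 6 are right.

4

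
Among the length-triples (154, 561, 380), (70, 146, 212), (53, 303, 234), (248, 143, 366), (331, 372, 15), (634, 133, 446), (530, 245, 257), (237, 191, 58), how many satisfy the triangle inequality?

3

(154,380,561): 154+380 ≤ 561 → not valid
(70,146,212): 70+146 > 212 → valid
(53,234,303): 53+234 ≤ 303 → not valid
(143,248,366): 143+248 > 366 → valid
(15,331,372): 15+331 ≤ 372 → not valid
(133,446,634): 133+446 ≤ 634 → not valid
(245,257,530): 245+257 ≤ 530 → not valid
(58,191,237): 58+191 > 237 → valid
3 of the 8 triples form a triangle.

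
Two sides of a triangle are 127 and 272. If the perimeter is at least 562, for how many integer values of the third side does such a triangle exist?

Triangle inequality: 145 < x < 399. Perimeter ≥ 562 gives x ≥ 562 − 127 − 272 = 163.
So 163 ≤ x < 399; integers 163 through 398: 236 values.

236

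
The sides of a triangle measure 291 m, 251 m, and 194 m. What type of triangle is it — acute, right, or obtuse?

Compare the square of the longest side to the sum of squares of the other two: 194² + 251² = 100637 > 84681 = 291².

acute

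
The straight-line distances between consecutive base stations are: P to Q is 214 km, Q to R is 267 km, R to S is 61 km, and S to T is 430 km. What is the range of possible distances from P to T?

0 ≤ PT ≤ 972 km

The maximum is all hops collinear in one direction: 214 + 267 + 61 + 430 = 972.
The longest hop is 430; the others sum to 542. Since 430 ≤ 542, the path can fold back on itself completely, so the minimum distance is 0.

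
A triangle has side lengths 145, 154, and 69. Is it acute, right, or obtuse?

acute

Compare the square of the longest side to the sum of squares of the other two: 69² + 145² = 25786 > 23716 = 154².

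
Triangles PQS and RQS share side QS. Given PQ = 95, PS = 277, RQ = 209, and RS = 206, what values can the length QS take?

From triangle PQS: |95 − 277| < QS < 95 + 277, i.e. 182 < QS < 372.
From triangle RQS: 3 < QS < 415.
Both must hold, so QS lies in the intersection.

182 < QS < 372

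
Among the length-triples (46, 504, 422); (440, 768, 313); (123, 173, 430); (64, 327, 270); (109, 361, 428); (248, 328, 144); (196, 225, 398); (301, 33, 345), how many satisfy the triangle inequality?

(46,422,504): 46+422 ≤ 504 → not valid
(313,440,768): 313+440 ≤ 768 → not valid
(123,173,430): 123+173 ≤ 430 → not valid
(64,270,327): 64+270 > 327 → valid
(109,361,428): 109+361 > 428 → valid
(144,248,328): 144+248 > 328 → valid
(196,225,398): 196+225 > 398 → valid
(33,301,345): 33+301 ≤ 345 → not valid
4 of the 8 triples form a triangle.

4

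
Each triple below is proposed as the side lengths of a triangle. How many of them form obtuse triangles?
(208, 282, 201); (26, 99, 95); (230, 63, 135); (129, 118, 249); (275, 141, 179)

2

(208,282,201): 201²+208² = 83665 > 79524 = 282² → acute
(26,99,95): 26²+95² = 9701 < 9801 = 99² → obtuse
(230,63,135): 63+135 ≤ 230, not a triangle
(129,118,249): 118+129 ≤ 249, not a triangle
(275,141,179): 141²+179² = 51922 < 75625 = 275² → obtuse
2 of the 5 are obtuse.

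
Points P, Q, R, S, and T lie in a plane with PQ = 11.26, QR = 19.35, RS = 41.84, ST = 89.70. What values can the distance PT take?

The maximum is all hops collinear in one direction: 11.26 + 19.35 + 41.84 + 89.70 = 162.15.
The longest hop is 89.70; the others sum to 72.45. Folding the others back against it leaves at least 89.70 − 72.45 = 17.25.

17.25 ≤ PT ≤ 162.15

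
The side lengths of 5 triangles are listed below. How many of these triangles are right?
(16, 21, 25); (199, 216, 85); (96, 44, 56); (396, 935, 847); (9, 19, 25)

1

(16,21,25): 16²+21² = 697 > 625 = 25² → acute
(199,216,85): 85²+199² = 46826 > 46656 = 216² → acute
(96,44,56): 44²+56² = 5072 < 9216 = 96² → obtuse
(396,935,847): 396²+847² = 874225 = 935² → right
(9,19,25): 9²+19² = 442 < 625 = 25² → obtuse
1 of the 5 is right.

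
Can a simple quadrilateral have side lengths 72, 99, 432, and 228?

No

For a quadrilateral, each side must be shorter than the sum of the others.
Here the longest side is 432, but the remaining 3 sides sum to only 399.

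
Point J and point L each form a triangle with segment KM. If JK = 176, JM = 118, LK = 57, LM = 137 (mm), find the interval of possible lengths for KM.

From triangle JKM: |176 − 118| < KM < 176 + 118, i.e. 58 < KM < 294.
From triangle LKM: 80 < KM < 194.
Both must hold, so KM lies in the intersection.

80 < KM < 194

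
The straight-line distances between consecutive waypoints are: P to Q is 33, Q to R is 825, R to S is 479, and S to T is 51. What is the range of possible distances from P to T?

The maximum is all hops collinear in one direction: 33 + 825 + 479 + 51 = 1388.
The longest hop is 825; the others sum to 563. Folding the others back against it leaves at least 825 − 563 = 262.

262 ≤ PT ≤ 1388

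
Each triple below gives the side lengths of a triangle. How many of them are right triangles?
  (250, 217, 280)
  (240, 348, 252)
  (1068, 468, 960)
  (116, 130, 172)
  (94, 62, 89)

(250,217,280): 217²+250² = 109589 > 78400 = 280² → acute
(240,348,252): 240²+252² = 121104 = 348² → right
(1068,468,960): 468²+960² = 1140624 = 1068² → right
(116,130,172): 116²+130² = 30356 > 29584 = 172² → acute
(94,62,89): 62²+89² = 11765 > 8836 = 94² → acute
2 of the 5 are right.

2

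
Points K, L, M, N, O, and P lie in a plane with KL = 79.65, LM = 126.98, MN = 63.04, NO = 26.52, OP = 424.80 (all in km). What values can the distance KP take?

128.61 ≤ KP ≤ 720.99 km

The maximum is all hops collinear in one direction: 79.65 + 126.98 + 63.04 + 26.52 + 424.80 = 720.99.
The longest hop is 424.80; the others sum to 296.19. Folding the others back against it leaves at least 424.80 − 296.19 = 128.61.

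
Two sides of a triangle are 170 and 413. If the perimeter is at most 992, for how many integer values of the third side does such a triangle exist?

Triangle inequality: 243 < x < 583. Perimeter ≤ 992 gives x ≤ 992 − 170 − 413 = 409.
So 243 < x ≤ 409; integers 244 through 409: 166 values.

166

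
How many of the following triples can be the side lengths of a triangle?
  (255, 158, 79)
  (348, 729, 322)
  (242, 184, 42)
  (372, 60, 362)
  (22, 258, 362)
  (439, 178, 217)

(79,158,255): 79+158 ≤ 255 → not valid
(322,348,729): 322+348 ≤ 729 → not valid
(42,184,242): 42+184 ≤ 242 → not valid
(60,362,372): 60+362 > 372 → valid
(22,258,362): 22+258 ≤ 362 → not valid
(178,217,439): 178+217 ≤ 439 → not valid
1 of the 6 triples forms a triangle.

1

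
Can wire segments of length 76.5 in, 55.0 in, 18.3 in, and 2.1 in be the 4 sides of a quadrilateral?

For a quadrilateral, each side must be shorter than the sum of the others.
Here the longest side is 76.5, but the remaining 3 sides sum to only 75.4.

No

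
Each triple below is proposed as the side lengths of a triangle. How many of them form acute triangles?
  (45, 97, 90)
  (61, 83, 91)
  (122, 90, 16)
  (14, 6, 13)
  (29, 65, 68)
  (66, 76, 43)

5

(45,97,90): 45²+90² = 10125 > 9409 = 97² → acute
(61,83,91): 61²+83² = 10610 > 8281 = 91² → acute
(122,90,16): 16+90 ≤ 122, not a triangle
(14,6,13): 6²+13² = 205 > 196 = 14² → acute
(29,65,68): 29²+65² = 5066 > 4624 = 68² → acute
(66,76,43): 43²+66² = 6205 > 5776 = 76² → acute
5 of the 6 are acute.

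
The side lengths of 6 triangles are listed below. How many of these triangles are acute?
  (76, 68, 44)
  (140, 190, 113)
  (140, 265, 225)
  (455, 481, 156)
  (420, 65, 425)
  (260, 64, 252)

(76,68,44): 44²+68² = 6560 > 5776 = 76² → acute
(140,190,113): 113²+140² = 32369 < 36100 = 190² → obtuse
(140,265,225): 140²+225² = 70225 = 265² → right
(455,481,156): 156²+455² = 231361 = 481² → right
(420,65,425): 65²+420² = 180625 = 425² → right
(260,64,252): 64²+252² = 67600 = 260² → right
1 of the 6 is acute.

1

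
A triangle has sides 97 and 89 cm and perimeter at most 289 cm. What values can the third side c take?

8 < c ≤ 103

Triangle inequality alone gives 8 < c < 186.
The perimeter condition gives c ≤ 289 − 97 − 89 = 103.
Intersecting the two: 8 < c ≤ 103.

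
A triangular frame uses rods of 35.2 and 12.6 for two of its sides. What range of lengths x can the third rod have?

By the triangle inequality, x must be less than 35.2 + 12.6 = 47.8 and greater than |35.2 − 12.6| = 22.6.

22.6 < x < 47.8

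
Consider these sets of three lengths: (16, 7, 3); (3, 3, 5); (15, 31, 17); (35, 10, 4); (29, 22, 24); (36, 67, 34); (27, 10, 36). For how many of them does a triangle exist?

(3,7,16): 3+7 ≤ 16 → not valid
(3,3,5): 3+3 > 5 → valid
(15,17,31): 15+17 > 31 → valid
(4,10,35): 4+10 ≤ 35 → not valid
(22,24,29): 22+24 > 29 → valid
(34,36,67): 34+36 > 67 → valid
(10,27,36): 10+27 > 36 → valid
5 of the 7 triples form a triangle.

5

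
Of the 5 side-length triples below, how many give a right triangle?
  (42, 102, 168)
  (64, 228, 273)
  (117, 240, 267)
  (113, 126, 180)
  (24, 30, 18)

(42,102,168): 42+102 ≤ 168, not a triangle
(64,228,273): 64²+228² = 56080 < 74529 = 273² → obtuse
(117,240,267): 117²+240² = 71289 = 267² → right
(113,126,180): 113²+126² = 28645 < 32400 = 180² → obtuse
(24,30,18): 18²+24² = 900 = 30² → right
2 of the 5 are right.

2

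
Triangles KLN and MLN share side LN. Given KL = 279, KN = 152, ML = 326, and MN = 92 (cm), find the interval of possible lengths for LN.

234 < LN < 418

From triangle KLN: |279 − 152| < LN < 279 + 152, i.e. 127 < LN < 431.
From triangle MLN: 234 < LN < 418.
Both must hold, so LN lies in the intersection.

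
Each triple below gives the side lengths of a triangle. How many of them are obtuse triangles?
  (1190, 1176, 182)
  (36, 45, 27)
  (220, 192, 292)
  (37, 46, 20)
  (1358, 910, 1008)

1

(1190,1176,182): 182²+1176² = 1416100 = 1190² → right
(36,45,27): 27²+36² = 2025 = 45² → right
(220,192,292): 192²+220² = 85264 = 292² → right
(37,46,20): 20²+37² = 1769 < 2116 = 46² → obtuse
(1358,910,1008): 910²+1008² = 1844164 = 1358² → right
1 of the 5 is obtuse.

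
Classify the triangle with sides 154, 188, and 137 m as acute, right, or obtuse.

Compare the square of the longest side to the sum of squares of the other two: 137² + 154² = 42485 > 35344 = 188².

acute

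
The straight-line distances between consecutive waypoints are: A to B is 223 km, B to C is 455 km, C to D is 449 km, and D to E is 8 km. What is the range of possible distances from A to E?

0 ≤ AE ≤ 1135 km

The maximum is all hops collinear in one direction: 223 + 455 + 449 + 8 = 1135.
The longest hop is 455; the others sum to 680. Since 455 ≤ 680, the path can fold back on itself completely, so the minimum distance is 0.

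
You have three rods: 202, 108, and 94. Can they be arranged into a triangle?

No

The two shorter sides sum to 202, exactly equal to the longest side 202.
That gives only a degenerate (flat) triangle — the inequality must be strict.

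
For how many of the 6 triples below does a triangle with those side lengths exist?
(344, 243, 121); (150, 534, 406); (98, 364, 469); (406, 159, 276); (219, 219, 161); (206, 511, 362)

(121,243,344): 121+243 > 344 → valid
(150,406,534): 150+406 > 534 → valid
(98,364,469): 98+364 ≤ 469 → not valid
(159,276,406): 159+276 > 406 → valid
(161,219,219): 161+219 > 219 → valid
(206,362,511): 206+362 > 511 → valid
5 of the 6 triples form a triangle.

5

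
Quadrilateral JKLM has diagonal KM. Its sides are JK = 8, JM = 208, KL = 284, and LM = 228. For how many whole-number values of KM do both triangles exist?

15

From triangle JKM: 200 < KM < 216.
From triangle LKM: 56 < KM < 512.
Intersection: 200 < KM < 216, so integers 201 through 215: 15 values.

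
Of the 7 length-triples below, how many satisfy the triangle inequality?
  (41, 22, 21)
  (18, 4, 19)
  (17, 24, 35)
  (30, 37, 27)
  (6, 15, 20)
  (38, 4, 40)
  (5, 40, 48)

6

(21,22,41): 21+22 > 41 → valid
(4,18,19): 4+18 > 19 → valid
(17,24,35): 17+24 > 35 → valid
(27,30,37): 27+30 > 37 → valid
(6,15,20): 6+15 > 20 → valid
(4,38,40): 4+38 > 40 → valid
(5,40,48): 5+40 ≤ 48 → not valid
6 of the 7 triples form a triangle.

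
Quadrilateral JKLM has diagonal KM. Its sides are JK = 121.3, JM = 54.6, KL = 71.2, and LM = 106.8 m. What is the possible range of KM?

From triangle JKM: |121.3 − 54.6| < KM < 121.3 + 54.6, i.e. 66.7 < KM < 175.9.
From triangle LKM: 35.6 < KM < 178.0.
Both must hold, so KM lies in the intersection.

66.7 < KM < 175.9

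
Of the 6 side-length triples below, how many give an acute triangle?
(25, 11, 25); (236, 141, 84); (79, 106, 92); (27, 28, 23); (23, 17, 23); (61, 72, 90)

(25,11,25): 11²+25² = 746 > 625 = 25² → acute
(236,141,84): 84+141 ≤ 236, not a triangle
(79,106,92): 79²+92² = 14705 > 11236 = 106² → acute
(27,28,23): 23²+27² = 1258 > 784 = 28² → acute
(23,17,23): 17²+23² = 818 > 529 = 23² → acute
(61,72,90): 61²+72² = 8905 > 8100 = 90² → acute
5 of the 6 are acute.

5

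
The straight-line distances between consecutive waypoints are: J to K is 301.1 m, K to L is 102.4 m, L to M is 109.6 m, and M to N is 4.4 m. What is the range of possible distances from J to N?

The maximum is all hops collinear in one direction: 301.1 + 102.4 + 109.6 + 4.4 = 517.5.
The longest hop is 301.1; the others sum to 216.4. Folding the others back against it leaves at least 301.1 − 216.4 = 84.7.

84.7 ≤ JN ≤ 517.5 m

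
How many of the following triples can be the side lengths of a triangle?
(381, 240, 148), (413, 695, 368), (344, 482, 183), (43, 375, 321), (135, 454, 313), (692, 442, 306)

4

(148,240,381): 148+240 > 381 → valid
(368,413,695): 368+413 > 695 → valid
(183,344,482): 183+344 > 482 → valid
(43,321,375): 43+321 ≤ 375 → not valid
(135,313,454): 135+313 ≤ 454 → not valid
(306,442,692): 306+442 > 692 → valid
4 of the 6 triples form a triangle.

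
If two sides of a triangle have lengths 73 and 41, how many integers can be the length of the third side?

The third side lies in the open interval (32, 114).
Integers from 33 to 113 inclusive: 113 − 33 + 1 = 81.

81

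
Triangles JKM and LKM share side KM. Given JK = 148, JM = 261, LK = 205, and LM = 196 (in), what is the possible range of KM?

113 < KM < 401

From triangle JKM: |148 − 261| < KM < 148 + 261, i.e. 113 < KM < 409.
From triangle LKM: 9 < KM < 401.
Both must hold, so KM lies in the intersection.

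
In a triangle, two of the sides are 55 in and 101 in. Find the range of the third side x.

By the triangle inequality, x must be less than 55 + 101 = 156 and greater than |55 − 101| = 46.

46 < x < 156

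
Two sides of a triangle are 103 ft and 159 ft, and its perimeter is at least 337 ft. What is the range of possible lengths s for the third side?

75 ≤ s < 262 ft

Triangle inequality alone gives 56 < s < 262.
The perimeter condition gives s ≥ 337 − 103 − 159 = 75.
Intersecting the two: 75 ≤ s < 262.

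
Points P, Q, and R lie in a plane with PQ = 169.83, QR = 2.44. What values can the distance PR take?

By the triangle inequality, |169.83 − 2.44| ≤ PR ≤ 169.83 + 2.44.

167.39 ≤ PR ≤ 172.27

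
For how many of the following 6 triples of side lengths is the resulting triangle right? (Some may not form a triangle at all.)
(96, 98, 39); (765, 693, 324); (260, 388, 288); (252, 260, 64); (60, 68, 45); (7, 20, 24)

(96,98,39): 39²+96² = 10737 > 9604 = 98² → acute
(765,693,324): 324²+693² = 585225 = 765² → right
(260,388,288): 260²+288² = 150544 = 388² → right
(252,260,64): 64²+252² = 67600 = 260² → right
(60,68,45): 45²+60² = 5625 > 4624 = 68² → acute
(7,20,24): 7²+20² = 449 < 576 = 24² → obtuse
3 of the 6 are right.

3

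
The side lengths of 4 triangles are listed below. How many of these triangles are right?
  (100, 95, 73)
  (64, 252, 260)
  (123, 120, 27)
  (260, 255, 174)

2

(100,95,73): 73²+95² = 14354 > 10000 = 100² → acute
(64,252,260): 64²+252² = 67600 = 260² → right
(123,120,27): 27²+120² = 15129 = 123² → right
(260,255,174): 174²+255² = 95301 > 67600 = 260² → acute
2 of the 4 are right.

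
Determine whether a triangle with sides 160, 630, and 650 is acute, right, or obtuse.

right

Compare the square of the longest side to the sum of squares of the other two: 160² + 630² = 422500 = 650².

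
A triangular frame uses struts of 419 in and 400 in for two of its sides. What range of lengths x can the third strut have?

19 < x < 819 (in)

By the triangle inequality, x must be less than 419 + 400 = 819 and greater than |419 − 400| = 19.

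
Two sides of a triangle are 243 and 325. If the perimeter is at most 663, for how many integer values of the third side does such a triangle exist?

Triangle inequality: 82 < x < 568. Perimeter ≤ 663 gives x ≤ 663 − 243 − 325 = 95.
So 82 < x ≤ 95; integers 83 through 95: 13 values.

13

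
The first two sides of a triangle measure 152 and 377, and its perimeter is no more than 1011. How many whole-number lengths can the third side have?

257

Triangle inequality: 225 < x < 529. Perimeter ≤ 1011 gives x ≤ 1011 − 152 − 377 = 482.
So 225 < x ≤ 482; integers 226 through 482: 257 values.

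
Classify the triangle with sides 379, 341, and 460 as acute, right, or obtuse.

Compare the square of the longest side to the sum of squares of the other two: 341² + 379² = 259922 > 211600 = 460².

acute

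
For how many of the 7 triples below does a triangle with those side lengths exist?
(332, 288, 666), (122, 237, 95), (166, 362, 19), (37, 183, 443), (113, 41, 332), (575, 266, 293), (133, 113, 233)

1

(288,332,666): 288+332 ≤ 666 → not valid
(95,122,237): 95+122 ≤ 237 → not valid
(19,166,362): 19+166 ≤ 362 → not valid
(37,183,443): 37+183 ≤ 443 → not valid
(41,113,332): 41+113 ≤ 332 → not valid
(266,293,575): 266+293 ≤ 575 → not valid
(113,133,233): 113+133 > 233 → valid
1 of the 7 triples forms a triangle.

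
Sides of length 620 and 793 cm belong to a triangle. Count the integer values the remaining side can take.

1239

The third side lies in the open interval (173, 1413).
Integers from 174 to 1412 inclusive: 1412 − 174 + 1 = 1239.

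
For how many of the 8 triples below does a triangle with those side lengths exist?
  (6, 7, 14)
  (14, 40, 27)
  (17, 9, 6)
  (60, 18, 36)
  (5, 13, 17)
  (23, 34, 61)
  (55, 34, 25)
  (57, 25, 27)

3

(6,7,14): 6+7 ≤ 14 → not valid
(14,27,40): 14+27 > 40 → valid
(6,9,17): 6+9 ≤ 17 → not valid
(18,36,60): 18+36 ≤ 60 → not valid
(5,13,17): 5+13 > 17 → valid
(23,34,61): 23+34 ≤ 61 → not valid
(25,34,55): 25+34 > 55 → valid
(25,27,57): 25+27 ≤ 57 → not valid
3 of the 8 triples form a triangle.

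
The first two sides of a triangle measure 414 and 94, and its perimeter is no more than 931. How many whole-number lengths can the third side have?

Triangle inequality: 320 < x < 508. Perimeter ≤ 931 gives x ≤ 931 − 414 − 94 = 423.
So 320 < x ≤ 423; integers 321 through 423: 103 values.

103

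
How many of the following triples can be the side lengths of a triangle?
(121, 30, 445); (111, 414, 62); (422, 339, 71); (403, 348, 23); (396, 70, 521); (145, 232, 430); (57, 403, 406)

(30,121,445): 30+121 ≤ 445 → not valid
(62,111,414): 62+111 ≤ 414 → not valid
(71,339,422): 71+339 ≤ 422 → not valid
(23,348,403): 23+348 ≤ 403 → not valid
(70,396,521): 70+396 ≤ 521 → not valid
(145,232,430): 145+232 ≤ 430 → not valid
(57,403,406): 57+403 > 406 → valid
1 of the 7 triples forms a triangle.

1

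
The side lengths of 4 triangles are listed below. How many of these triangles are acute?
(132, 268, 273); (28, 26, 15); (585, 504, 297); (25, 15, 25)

(132,268,273): 132²+268² = 89248 > 74529 = 273² → acute
(28,26,15): 15²+26² = 901 > 784 = 28² → acute
(585,504,297): 297²+504² = 342225 = 585² → right
(25,15,25): 15²+25² = 850 > 625 = 25² → acute
3 of the 4 are acute.

3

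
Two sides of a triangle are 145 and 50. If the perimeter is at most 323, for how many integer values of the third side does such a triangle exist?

33

Triangle inequality: 95 < x < 195. Perimeter ≤ 323 gives x ≤ 323 − 145 − 50 = 128.
So 95 < x ≤ 128; integers 96 through 128: 33 values.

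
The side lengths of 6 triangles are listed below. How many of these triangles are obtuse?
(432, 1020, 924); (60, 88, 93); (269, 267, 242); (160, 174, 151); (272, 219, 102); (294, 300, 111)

1

(432,1020,924): 432²+924² = 1040400 = 1020² → right
(60,88,93): 60²+88² = 11344 > 8649 = 93² → acute
(269,267,242): 242²+267² = 129853 > 72361 = 269² → acute
(160,174,151): 151²+160² = 48401 > 30276 = 174² → acute
(272,219,102): 102²+219² = 58365 < 73984 = 272² → obtuse
(294,300,111): 111²+294² = 98757 > 90000 = 300² → acute
1 of the 6 is obtuse.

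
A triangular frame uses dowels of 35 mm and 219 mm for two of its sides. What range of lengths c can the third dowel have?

By the triangle inequality, c must be less than 35 + 219 = 254 and greater than |35 − 219| = 184.

184 < c < 254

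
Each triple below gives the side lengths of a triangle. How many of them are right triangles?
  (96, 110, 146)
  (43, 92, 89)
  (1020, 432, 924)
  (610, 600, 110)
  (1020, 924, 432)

4

(96,110,146): 96²+110² = 21316 = 146² → right
(43,92,89): 43²+89² = 9770 > 8464 = 92² → acute
(1020,432,924): 432²+924² = 1040400 = 1020² → right
(610,600,110): 110²+600² = 372100 = 610² → right
(1020,924,432): 432²+924² = 1040400 = 1020² → right
4 of the 5 are right.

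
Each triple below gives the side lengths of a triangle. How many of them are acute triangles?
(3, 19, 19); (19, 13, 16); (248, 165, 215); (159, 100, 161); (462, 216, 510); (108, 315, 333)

4

(3,19,19): 3²+19² = 370 > 361 = 19² → acute
(19,13,16): 13²+16² = 425 > 361 = 19² → acute
(248,165,215): 165²+215² = 73450 > 61504 = 248² → acute
(159,100,161): 100²+159² = 35281 > 25921 = 161² → acute
(462,216,510): 216²+462² = 260100 = 510² → right
(108,315,333): 108²+315² = 110889 = 333² → right
4 of the 6 are acute.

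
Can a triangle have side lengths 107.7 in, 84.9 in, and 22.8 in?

No

The two shorter sides sum to 107.7, exactly equal to the longest side 107.7.
That gives only a degenerate (flat) triangle — the inequality must be strict.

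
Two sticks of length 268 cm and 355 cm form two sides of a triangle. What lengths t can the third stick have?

By the triangle inequality, t must be less than 268 + 355 = 623 and greater than |268 − 355| = 87.

87 < t < 623 (cm)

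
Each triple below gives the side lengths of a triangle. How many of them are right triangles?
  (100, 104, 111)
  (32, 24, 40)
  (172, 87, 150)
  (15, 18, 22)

1

(100,104,111): 100²+104² = 20816 > 12321 = 111² → acute
(32,24,40): 24²+32² = 1600 = 40² → right
(172,87,150): 87²+150² = 30069 > 29584 = 172² → acute
(15,18,22): 15²+18² = 549 > 484 = 22² → acute
1 of the 4 is right.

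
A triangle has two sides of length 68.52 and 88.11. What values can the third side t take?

19.59 < t < 156.63

By the triangle inequality, t must be less than 68.52 + 88.11 = 156.63 and greater than |68.52 − 88.11| = 19.59.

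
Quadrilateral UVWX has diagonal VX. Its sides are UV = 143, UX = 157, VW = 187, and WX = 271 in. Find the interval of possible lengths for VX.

From triangle UVX: |143 − 157| < VX < 143 + 157, i.e. 14 < VX < 300.
From triangle WVX: 84 < VX < 458.
Both must hold, so VX lies in the intersection.

84 < VX < 300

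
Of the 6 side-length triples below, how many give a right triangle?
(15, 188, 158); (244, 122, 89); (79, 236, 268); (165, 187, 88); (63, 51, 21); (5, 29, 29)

1

(15,188,158): 15+158 ≤ 188, not a triangle
(244,122,89): 89+122 ≤ 244, not a triangle
(79,236,268): 79²+236² = 61937 < 71824 = 268² → obtuse
(165,187,88): 88²+165² = 34969 = 187² → right
(63,51,21): 21²+51² = 3042 < 3969 = 63² → obtuse
(5,29,29): 5²+29² = 866 > 841 = 29² → acute
1 of the 6 is right.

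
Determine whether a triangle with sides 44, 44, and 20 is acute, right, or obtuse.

Compare the square of the longest side to the sum of squares of the other two: 20² + 44² = 2336 > 1936 = 44².

acute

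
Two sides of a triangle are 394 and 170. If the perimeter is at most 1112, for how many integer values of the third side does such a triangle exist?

Triangle inequality: 224 < x < 564. Perimeter ≤ 1112 gives x ≤ 1112 − 394 − 170 = 548.
So 224 < x ≤ 548; integers 225 through 548: 324 values.

324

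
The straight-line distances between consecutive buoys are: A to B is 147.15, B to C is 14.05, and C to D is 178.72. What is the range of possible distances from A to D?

17.52 ≤ AD ≤ 339.92

The maximum is all hops collinear in one direction: 147.15 + 14.05 + 178.72 = 339.92.
The longest hop is 178.72; the others sum to 161.20. Folding the others back against it leaves at least 178.72 − 161.20 = 17.52.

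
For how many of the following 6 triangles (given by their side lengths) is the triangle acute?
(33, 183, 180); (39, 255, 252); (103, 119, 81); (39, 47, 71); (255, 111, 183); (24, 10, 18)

(33,183,180): 33²+180² = 33489 = 183² → right
(39,255,252): 39²+252² = 65025 = 255² → right
(103,119,81): 81²+103² = 17170 > 14161 = 119² → acute
(39,47,71): 39²+47² = 3730 < 5041 = 71² → obtuse
(255,111,183): 111²+183² = 45810 < 65025 = 255² → obtuse
(24,10,18): 10²+18² = 424 < 576 = 24² → obtuse
1 of the 6 is acute.

1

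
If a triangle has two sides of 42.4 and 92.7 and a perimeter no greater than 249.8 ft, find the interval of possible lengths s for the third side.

Triangle inequality alone gives 50.3 < s < 135.1.
The perimeter condition gives s ≤ 249.8 − 42.4 − 92.7 = 114.7.
Intersecting the two: 50.3 < s ≤ 114.7.

50.3 < s ≤ 114.7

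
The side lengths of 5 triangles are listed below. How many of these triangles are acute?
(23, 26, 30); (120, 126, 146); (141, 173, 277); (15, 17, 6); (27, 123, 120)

(23,26,30): 23²+26² = 1205 > 900 = 30² → acute
(120,126,146): 120²+126² = 30276 > 21316 = 146² → acute
(141,173,277): 141²+173² = 49810 < 76729 = 277² → obtuse
(15,17,6): 6²+15² = 261 < 289 = 17² → obtuse
(27,123,120): 27²+120² = 15129 = 123² → right
2 of the 5 are acute.

2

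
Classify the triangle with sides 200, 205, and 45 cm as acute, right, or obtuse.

Compare the square of the longest side to the sum of squares of the other two: 45² + 200² = 42025 = 205².

right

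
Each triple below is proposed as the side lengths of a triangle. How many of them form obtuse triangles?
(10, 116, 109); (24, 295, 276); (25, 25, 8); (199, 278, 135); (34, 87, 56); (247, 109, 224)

(10,116,109): 10²+109² = 11981 < 13456 = 116² → obtuse
(24,295,276): 24²+276² = 76752 < 87025 = 295² → obtuse
(25,25,8): 8²+25² = 689 > 625 = 25² → acute
(199,278,135): 135²+199² = 57826 < 77284 = 278² → obtuse
(34,87,56): 34²+56² = 4292 < 7569 = 87² → obtuse
(247,109,224): 109²+224² = 62057 > 61009 = 247² → acute
4 of the 6 are obtuse.

4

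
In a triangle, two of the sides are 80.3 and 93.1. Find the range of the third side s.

By the triangle inequality, s must be less than 80.3 + 93.1 = 173.4 and greater than |80.3 − 93.1| = 12.8.

12.8 < s < 173.4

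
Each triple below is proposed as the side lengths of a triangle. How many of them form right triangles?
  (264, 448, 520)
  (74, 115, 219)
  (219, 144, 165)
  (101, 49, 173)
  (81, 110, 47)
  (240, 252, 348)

3

(264,448,520): 264²+448² = 270400 = 520² → right
(74,115,219): 74+115 ≤ 219, not a triangle
(219,144,165): 144²+165² = 47961 = 219² → right
(101,49,173): 49+101 ≤ 173, not a triangle
(81,110,47): 47²+81² = 8770 < 12100 = 110² → obtuse
(240,252,348): 240²+252² = 121104 = 348² → right
3 of the 6 are right.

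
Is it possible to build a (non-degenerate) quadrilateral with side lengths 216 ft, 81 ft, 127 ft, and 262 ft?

A quadrilateral exists iff every side is shorter than the sum of the others — equivalently, the longest side is less than the sum of the rest.
Longest side 262 < 424 (sum of the remaining 3), so yes.

Yes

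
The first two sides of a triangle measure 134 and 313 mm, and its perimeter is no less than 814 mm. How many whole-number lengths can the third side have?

80

Triangle inequality: 179 < x < 447. Perimeter ≥ 814 gives x ≥ 814 − 134 − 313 = 367.
So 367 ≤ x < 447; integers 367 through 446: 80 values.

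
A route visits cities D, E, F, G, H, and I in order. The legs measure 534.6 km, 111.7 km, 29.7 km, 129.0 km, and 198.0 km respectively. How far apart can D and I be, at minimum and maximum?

The maximum is all hops collinear in one direction: 534.6 + 111.7 + 29.7 + 129.0 + 198.0 = 1003.0.
The longest hop is 534.6; the others sum to 468.4. Folding the others back against it leaves at least 534.6 − 468.4 = 66.2.

66.2 ≤ DI ≤ 1003.0 km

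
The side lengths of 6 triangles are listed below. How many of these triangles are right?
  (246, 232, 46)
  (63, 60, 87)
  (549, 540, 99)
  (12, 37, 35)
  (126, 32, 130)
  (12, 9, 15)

(246,232,46): 46²+232² = 55940 < 60516 = 246² → obtuse
(63,60,87): 60²+63² = 7569 = 87² → right
(549,540,99): 99²+540² = 301401 = 549² → right
(12,37,35): 12²+35² = 1369 = 37² → right
(126,32,130): 32²+126² = 16900 = 130² → right
(12,9,15): 9²+12² = 225 = 15² → right
5 of the 6 are right.

5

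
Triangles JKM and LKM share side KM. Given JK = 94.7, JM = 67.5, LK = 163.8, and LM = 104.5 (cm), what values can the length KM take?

From triangle JKM: |94.7 − 67.5| < KM < 94.7 + 67.5, i.e. 27.2 < KM < 162.2.
From triangle LKM: 59.3 < KM < 268.3.
Both must hold, so KM lies in the intersection.

59.3 < KM < 162.2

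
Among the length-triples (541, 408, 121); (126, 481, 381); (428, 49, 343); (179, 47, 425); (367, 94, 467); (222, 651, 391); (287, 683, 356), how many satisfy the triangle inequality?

(121,408,541): 121+408 ≤ 541 → not valid
(126,381,481): 126+381 > 481 → valid
(49,343,428): 49+343 ≤ 428 → not valid
(47,179,425): 47+179 ≤ 425 → not valid
(94,367,467): 94+367 ≤ 467 → not valid
(222,391,651): 222+391 ≤ 651 → not valid
(287,356,683): 287+356 ≤ 683 → not valid
1 of the 7 triples forms a triangle.

1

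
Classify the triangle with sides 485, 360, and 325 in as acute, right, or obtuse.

Compare the square of the longest side to the sum of squares of the other two: 325² + 360² = 235225 = 485².

right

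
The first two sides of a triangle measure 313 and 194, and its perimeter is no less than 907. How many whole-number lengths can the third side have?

Triangle inequality: 119 < x < 507. Perimeter ≥ 907 gives x ≥ 907 − 313 − 194 = 400.
So 400 ≤ x < 507; integers 400 through 506: 107 values.

107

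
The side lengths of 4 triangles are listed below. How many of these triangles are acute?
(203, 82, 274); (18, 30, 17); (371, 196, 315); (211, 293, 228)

1

(203,82,274): 82²+203² = 47933 < 75076 = 274² → obtuse
(18,30,17): 17²+18² = 613 < 900 = 30² → obtuse
(371,196,315): 196²+315² = 137641 = 371² → right
(211,293,228): 211²+228² = 96505 > 85849 = 293² → acute
1 of the 4 is acute.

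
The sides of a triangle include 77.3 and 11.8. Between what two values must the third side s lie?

65.5 < s < 89.1

By the triangle inequality, s must be less than 77.3 + 11.8 = 89.1 and greater than |77.3 − 11.8| = 65.5.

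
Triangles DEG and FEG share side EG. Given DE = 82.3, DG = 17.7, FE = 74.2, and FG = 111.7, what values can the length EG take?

From triangle DEG: |82.3 − 17.7| < EG < 82.3 + 17.7, i.e. 64.6 < EG < 100.0.
From triangle FEG: 37.5 < EG < 185.9.
Both must hold, so EG lies in the intersection.

64.6 < EG < 100.0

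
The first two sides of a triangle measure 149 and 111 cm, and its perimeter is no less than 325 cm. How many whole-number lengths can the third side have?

Triangle inequality: 38 < x < 260. Perimeter ≥ 325 gives x ≥ 325 − 149 − 111 = 65.
So 65 ≤ x < 260; integers 65 through 259: 195 values.

195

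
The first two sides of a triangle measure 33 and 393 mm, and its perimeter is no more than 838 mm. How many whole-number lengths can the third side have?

52

Triangle inequality: 360 < x < 426. Perimeter ≤ 838 gives x ≤ 838 − 33 − 393 = 412.
So 360 < x ≤ 412; integers 361 through 412: 52 values.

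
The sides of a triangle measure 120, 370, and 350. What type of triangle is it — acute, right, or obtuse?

Compare the square of the longest side to the sum of squares of the other two: 120² + 350² = 136900 = 370².

right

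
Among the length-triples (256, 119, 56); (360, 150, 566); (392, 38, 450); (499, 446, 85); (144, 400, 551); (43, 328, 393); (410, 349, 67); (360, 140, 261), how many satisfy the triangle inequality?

(56,119,256): 56+119 ≤ 256 → not valid
(150,360,566): 150+360 ≤ 566 → not valid
(38,392,450): 38+392 ≤ 450 → not valid
(85,446,499): 85+446 > 499 → valid
(144,400,551): 144+400 ≤ 551 → not valid
(43,328,393): 43+328 ≤ 393 → not valid
(67,349,410): 67+349 > 410 → valid
(140,261,360): 140+261 > 360 → valid
3 of the 8 triples form a triangle.

3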